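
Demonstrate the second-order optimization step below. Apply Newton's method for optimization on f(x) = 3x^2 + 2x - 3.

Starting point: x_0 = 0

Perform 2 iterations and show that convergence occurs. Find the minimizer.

f(x) = 3x^2 + 2x - 3, f'(x) = 6x + (2), f''(x) = 6
Step 1: f'(0) = 2, x_1 = 0 - 2/6 = -1/3
Step 2: f'(-1/3) = 0, x_2 = -1/3 (converged)
Newton's method converges in 1 step for quadratics.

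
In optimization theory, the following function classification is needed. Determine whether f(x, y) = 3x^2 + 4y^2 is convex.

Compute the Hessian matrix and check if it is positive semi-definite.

f(x,y) = 3x^2 + 4y^2
Hessian H = [[6, 0], [0, 8]]
trace(H) = 14, det(H) = 48
Eigenvalues: (14 +/- sqrt(4)) / 2 = 8, 6
Since both eigenvalues > 0, f is convex.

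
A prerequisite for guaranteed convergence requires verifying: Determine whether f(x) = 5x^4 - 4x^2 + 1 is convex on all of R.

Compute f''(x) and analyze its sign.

f(x) = 5x^4 - 4x^2 + 1
f'(x) = 20x^3 + -8x
f''(x) = 60x^2 + -8
f''(0) = -8 < 0, so not convex near x = 0
Therefore, f is not globally convex on R.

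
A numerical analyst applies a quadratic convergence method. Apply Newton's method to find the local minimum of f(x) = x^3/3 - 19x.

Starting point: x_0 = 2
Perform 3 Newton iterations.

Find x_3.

f(x) = x^3/3 - 19x
f'(x) = x^2 - 19, f''(x) = 2x
Newton update: x_{n+1} = x_n - (x_n^2 - 19)/(2*x_n)
Step 1: x_0 = 2, f'=-15, f''=4, x_1 = 23/4
Step 2: x_1 = 23/4, f'=225/16, f''=23/2, x_2 = 833/184
Step 3: x_2 = 833/184, f'=50625/33856, f''=833/92, x_3 = 1337153/306544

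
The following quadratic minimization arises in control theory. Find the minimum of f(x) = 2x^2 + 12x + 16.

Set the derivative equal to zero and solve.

f(x) = 2x^2 + 12x + 16
f'(x) = 4x + (12) = 0
x = -12/4 = -3
f(-3) = -2
Since f''(x) = 4 > 0, this is a minimum.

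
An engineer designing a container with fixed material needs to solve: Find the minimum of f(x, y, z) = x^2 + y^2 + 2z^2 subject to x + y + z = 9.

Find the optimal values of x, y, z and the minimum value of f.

Using Lagrange multipliers on f = x^2 + y^2 + 2z^2 with constraint x + y + z = 9:
Conditions: 2*1*x = lambda, 2*1*y = lambda, 2*2*z = lambda
So x = lambda/2, y = lambda/2, z = lambda/4
Substituting into constraint: lambda * (5/4) = 9
lambda = 36/5
x = 18/5, y = 18/5, z = 9/5
Minimum value = 162/5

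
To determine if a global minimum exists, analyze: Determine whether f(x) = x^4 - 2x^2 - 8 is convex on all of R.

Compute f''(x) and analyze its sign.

f(x) = x^4 - 2x^2 - 8
f'(x) = 4x^3 + -4x
f''(x) = 12x^2 + -4
f''(0) = -4 < 0, so not convex near x = 0
Therefore, f is not globally convex on R.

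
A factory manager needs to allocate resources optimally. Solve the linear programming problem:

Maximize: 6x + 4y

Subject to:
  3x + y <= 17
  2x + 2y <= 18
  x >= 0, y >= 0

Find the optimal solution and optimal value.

Feasible vertices: (0, 0), (0, 9), (4, 5), (17/3, 0)
Objective 6x + 4y at each:
  (0, 0): 0
  (0, 9): 36
  (4, 5): 44
  (17/3, 0): 34
Maximum is 44 at (4, 5).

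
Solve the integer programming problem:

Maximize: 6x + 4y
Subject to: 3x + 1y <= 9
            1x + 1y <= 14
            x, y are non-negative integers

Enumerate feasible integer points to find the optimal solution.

Constraint 1: 3x + 1y <= 9
Constraint 2: 1x + 1y <= 14
Feasible x range (need y >= 0): 0 <= x <= min(9/3, 14/1) => x in {0, ..., 3}.
Enumerate feasible integer points row by row (the coefficient of y is 4 > 0, so for each x the largest feasible y gives the best value):
  x = 0: y <= min((9 - 3*0)/1, (14 - 1*0)/1) => y in {0, ..., 9}; best 6*0 + 4*9 = 36
  x = 1: y <= min((9 - 3*1)/1, (14 - 1*1)/1) => y in {0, ..., 6}; best 6*1 + 4*6 = 30
  x = 2: y <= min((9 - 3*2)/1, (14 - 1*2)/1) => y in {0, ..., 3}; best 6*2 + 4*3 = 24
  x = 3: y <= min((9 - 3*3)/1, (14 - 1*3)/1) => y in {0}; best 6*3 + 4*0 = 18
The maximum 6x + 4y = 36 is achieved at x = 0, y = 9.
Check: 3*0 + 1*9 = 9 <= 9 and 1*0 + 1*9 = 9 <= 14.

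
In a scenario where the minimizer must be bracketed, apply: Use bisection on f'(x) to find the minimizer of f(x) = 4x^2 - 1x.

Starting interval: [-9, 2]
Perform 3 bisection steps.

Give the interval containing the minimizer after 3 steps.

Finding critical point of f(x) = 4x^2 - 1x using bisection on f'(x) = 8x + -1.
f'(x) = 0 when x = 1/8.
Starting interval: [-9, 2]
Step 1: mid = -7/2, f'(mid) = -29, new interval = [-7/2, 2]
Step 2: mid = -3/4, f'(mid) = -7, new interval = [-3/4, 2]
Step 3: mid = 5/8, f'(mid) = 4, new interval = [-3/4, 5/8]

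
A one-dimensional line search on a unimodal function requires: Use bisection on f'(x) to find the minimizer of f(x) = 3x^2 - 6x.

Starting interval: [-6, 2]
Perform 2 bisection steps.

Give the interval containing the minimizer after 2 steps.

Finding critical point of f(x) = 3x^2 - 6x using bisection on f'(x) = 6x + -6.
f'(x) = 0 when x = 1.
Starting interval: [-6, 2]
Step 1: mid = -2, f'(mid) = -18, new interval = [-2, 2]
Step 2: mid = 0, f'(mid) = -6, new interval = [0, 2]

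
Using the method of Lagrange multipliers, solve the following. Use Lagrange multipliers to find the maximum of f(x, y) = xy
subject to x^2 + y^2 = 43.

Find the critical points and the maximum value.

Lagrange conditions: y = 2*lambda*x and x = 2*lambda*y
If x = 0 then y = 0, violating the constraint, so x, y != 0.
Dividing: y/x = x/y => x^2 = y^2 => y = x or y = -x
Constraint: 2x^2 = 43 => x^2 = 43/2 => x = +/-sqrt(43/2)
Critical points: (sqrt(43/2), sqrt(43/2)), (-sqrt(43/2), -sqrt(43/2)), (sqrt(43/2), -sqrt(43/2)), (-sqrt(43/2), sqrt(43/2))
  y = x:  xy = x^2 = 43/2  at (sqrt(43/2), sqrt(43/2)) and (-sqrt(43/2), -sqrt(43/2))
  y = -x: xy = -x^2 = -43/2 at (sqrt(43/2), -sqrt(43/2)) and (-sqrt(43/2), sqrt(43/2))
Maximum xy = 43/2 at (sqrt(43/2), sqrt(43/2)) and (-sqrt(43/2), -sqrt(43/2))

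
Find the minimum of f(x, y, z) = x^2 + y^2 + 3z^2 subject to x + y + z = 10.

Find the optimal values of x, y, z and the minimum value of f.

Using Lagrange multipliers on f = x^2 + y^2 + 3z^2 with constraint x + y + z = 10:
Conditions: 2*1*x = lambda, 2*1*y = lambda, 2*3*z = lambda
So x = lambda/2, y = lambda/2, z = lambda/6
Substituting into constraint: lambda * (7/6) = 10
lambda = 60/7
x = 30/7, y = 30/7, z = 10/7
Minimum value = 300/7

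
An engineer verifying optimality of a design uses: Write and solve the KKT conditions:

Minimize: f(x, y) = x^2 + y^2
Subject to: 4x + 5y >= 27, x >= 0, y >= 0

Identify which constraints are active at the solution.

KKT conditions for min x^2 + y^2 s.t. 4x + 5y >= 27, x >= 0, y >= 0:
Stationarity: 2x = mu*4 + mu_x, 2y = mu*5 + mu_y, with mu, mu_x, mu_y >= 0
Complementary slackness: mu*(4x + 5y - 27) = 0, mu_x*x = 0, mu_y*y = 0
(0, 0) is infeasible (4*0 + 5*0 < 27), so if mu = 0 stationarity would force x = mu_x/2 >= 0, y = mu_y/2 >= 0 with mu_x*x = mu_y*y = 0, i.e. x = y = 0: contradiction. Hence mu > 0 and 4x + 5y = 27 is active.
Try x > 0, y > 0 (so mu_x = mu_y = 0): x = 4*mu/2, y = 5*mu/2
Substitute: 4*(4*mu/2) + 5*(5*mu/2) = 27
  mu*41/2 = 27 => mu = 54/41
x* = 108/41 > 0, y* = 135/41 > 0, consistent with mu_x = mu_y = 0.
f is convex and the constraints are linear, so this KKT point is the global minimum.
f* = 729/41
Active constraints: 4x + 5y >= 27 (holds with equality, mu = 54/41 > 0); x >= 0 and y >= 0 are inactive (mu_x = mu_y = 0).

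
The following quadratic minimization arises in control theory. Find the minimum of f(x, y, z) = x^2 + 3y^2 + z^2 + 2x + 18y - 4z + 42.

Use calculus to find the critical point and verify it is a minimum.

f(x,y,z) = x^2 + 3y^2 + z^2 + 2x + 18y - 4z + 42
df/dx = 2x + (2) = 0 => x = -1
df/dy = 6y + (18) = 0 => y = -3
df/dz = 2z + (-4) = 0 => z = 2
f(-1,-3,2) = 1*(-1)^2 + 3*(-3)^2 + 1*(2)^2 + 2*(-1) + 18*(-3) + -4*(2) + 42 = 10
Hessian is diagonal with entries 2, 6, 2 > 0, confirmed minimum.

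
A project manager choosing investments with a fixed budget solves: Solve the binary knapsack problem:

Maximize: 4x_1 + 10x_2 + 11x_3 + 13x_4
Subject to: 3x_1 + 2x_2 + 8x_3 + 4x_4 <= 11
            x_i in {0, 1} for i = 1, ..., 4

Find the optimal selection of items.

Items: item 1 (v=4, w=3), item 2 (v=10, w=2), item 3 (v=11, w=8), item 4 (v=13, w=4)
Capacity: 11
Checking all 16 subsets (w = total weight, v = total value):
  {}: w = 0, v = 0
  {1}: w = 3, v = 4
  {2}: w = 2, v = 10
  {3}: w = 8, v = 11
  {4}: w = 4, v = 13
  {1, 2}: w = 5, v = 14
  {1, 3}: w = 11, v = 15
  {1, 4}: w = 7, v = 17
  {2, 3}: w = 10, v = 21
  {2, 4}: w = 6, v = 23
  {3, 4}: w = 12 > 11, infeasible
  {1, 2, 3}: w = 13 > 11, infeasible
  {1, 2, 4}: w = 9, v = 27
  {1, 3, 4}: w = 15 > 11, infeasible
  {2, 3, 4}: w = 14 > 11, infeasible
  {1, 2, 3, 4}: w = 17 > 11, infeasible
Best feasible subset: items [1, 2, 4]
Total weight: 9 <= 11, total value: 27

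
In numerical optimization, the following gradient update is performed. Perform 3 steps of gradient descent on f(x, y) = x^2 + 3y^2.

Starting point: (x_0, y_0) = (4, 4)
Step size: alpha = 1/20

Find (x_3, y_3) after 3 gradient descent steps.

f(x,y) = x^2 + 3y^2
grad_x = 2x + 0y, grad_y = 6y + 0x
Step 1: grad = (8, 24), (18/5, 14/5)
Step 2: grad = (36/5, 84/5), (81/25, 49/25)
Step 3: grad = (162/25, 294/25), (729/250, 343/250)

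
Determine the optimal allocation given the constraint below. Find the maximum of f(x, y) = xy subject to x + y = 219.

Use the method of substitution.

Substitute y = 219 - x into f(x,y) = xy:
g(x) = x(219 - x) = 219x - x^2
g'(x) = 219 - 2x = 0  =>  x = 219/2
y = 219 - 219/2 = 219/2
Maximum value = (219/2) * (219/2) = 47961/4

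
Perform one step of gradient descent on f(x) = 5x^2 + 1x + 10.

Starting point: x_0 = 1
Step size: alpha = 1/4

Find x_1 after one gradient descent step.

f(x) = 5x^2 + 1x + 10
f'(x) = 10x + 1
f'(1) = 10*1 + (1) = 11
x_1 = x_0 - alpha * f'(x_0) = 1 - 1/4 * 11 = -7/4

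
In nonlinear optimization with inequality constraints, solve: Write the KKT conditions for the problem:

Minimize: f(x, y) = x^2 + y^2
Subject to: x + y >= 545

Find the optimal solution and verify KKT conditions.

KKT conditions for min x^2 + y^2 s.t. x + y >= 545:
Stationarity: 2x = mu, 2y = mu
So x = y = mu/2.
Complementary slackness: mu*(x + y - 545) = 0
Primal feasibility: x + y >= 545; dual feasibility: mu >= 0
If mu = 0 then x = y = 0, but 0 + 0 < 545 is infeasible, so the constraint is active.
Constraint active: x + y = 2*(mu/2) = 545 => mu = 545
x = y = 545/2, f = 297025/2
Verify: stationarity 2*(545/2) = 545 = mu; primal 545/2 + 545/2 = 545 >= 545; dual mu = 545 >= 0; complementary slackness 545*(545 - 545) = 0. All KKT conditions hold.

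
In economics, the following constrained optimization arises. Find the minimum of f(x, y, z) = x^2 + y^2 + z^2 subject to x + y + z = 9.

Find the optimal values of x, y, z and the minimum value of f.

Using Lagrange multipliers on f = x^2 + y^2 + z^2 with constraint x + y + z = 9:
Conditions: 2*1*x = lambda, 2*1*y = lambda, 2*1*z = lambda
So x = lambda/2, y = lambda/2, z = lambda/2
Substituting into constraint: lambda * (3/2) = 9
lambda = 6
x = 3, y = 3, z = 3
Minimum value = 27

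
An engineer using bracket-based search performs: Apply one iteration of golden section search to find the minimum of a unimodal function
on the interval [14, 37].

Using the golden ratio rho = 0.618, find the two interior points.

Golden section search on [14, 37].
Golden ratio rho = 0.618 (approx).
Interior points:
  x_1 = 14 + (1-0.618)*23 = 22.7860
  x_2 = 14 + 0.618*23 = 28.2140
Compare f(x_1) and f(x_2) to determine which subinterval to keep.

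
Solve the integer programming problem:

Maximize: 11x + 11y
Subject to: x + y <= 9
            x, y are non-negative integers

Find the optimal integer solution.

Objective: 11x + 11y, constraint: x + y <= 9
Coefficient of x is 11 >= coefficient of y is 11, so allocate the entire budget to x.
Optimal: x = 9, y = 0, value = 99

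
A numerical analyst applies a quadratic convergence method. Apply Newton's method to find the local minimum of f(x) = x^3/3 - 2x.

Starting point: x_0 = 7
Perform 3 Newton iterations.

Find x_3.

f(x) = x^3/3 - 2x
f'(x) = x^2 - 2, f''(x) = 2x
Newton update: x_{n+1} = x_n - (x_n^2 - 2)/(2*x_n)
Step 1: x_0 = 7, f'=47, f''=14, x_1 = 51/14
Step 2: x_1 = 51/14, f'=2209/196, f''=51/7, x_2 = 2993/1428
Step 3: x_2 = 2993/1428, f'=4879681/2039184, f''=2993/714, x_3 = 13036417/8548008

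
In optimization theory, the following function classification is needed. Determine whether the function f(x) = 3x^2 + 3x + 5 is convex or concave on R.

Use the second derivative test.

f(x) = 3x^2 + 3x + 5
f'(x) = 6x + 3
f''(x) = 6
Since f''(x) = 6 > 0 for all x, f is convex on R.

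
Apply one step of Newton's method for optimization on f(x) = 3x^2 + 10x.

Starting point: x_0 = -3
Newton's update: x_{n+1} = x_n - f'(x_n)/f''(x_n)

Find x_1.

f(x) = 3x^2 + 10x
f'(x) = 6x + (10), f''(x) = 6
Newton step: x_1 = x_0 - f'(x_0)/f''(x_0)
f'(-3) = -8
x_1 = -3 - -8/6 = -5/3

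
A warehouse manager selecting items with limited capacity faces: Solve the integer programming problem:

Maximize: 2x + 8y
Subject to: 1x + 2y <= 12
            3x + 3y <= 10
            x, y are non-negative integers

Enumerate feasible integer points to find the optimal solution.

Constraint 1: 1x + 2y <= 12
Constraint 2: 3x + 3y <= 10
Feasible x range (need y >= 0): 0 <= x <= min(12/1, 10/3) => x in {0, ..., 3}.
Enumerate feasible integer points row by row (the coefficient of y is 8 > 0, so for each x the largest feasible y gives the best value):
  x = 0: y <= min((12 - 1*0)/2, (10 - 3*0)/3) => y in {0, ..., 3}; best 2*0 + 8*3 = 24
  x = 1: y <= min((12 - 1*1)/2, (10 - 3*1)/3) => y in {0, ..., 2}; best 2*1 + 8*2 = 18
  x = 2: y <= min((12 - 1*2)/2, (10 - 3*2)/3) => y in {0, ..., 1}; best 2*2 + 8*1 = 12
  x = 3: y <= min((12 - 1*3)/2, (10 - 3*3)/3) => y in {0}; best 2*3 + 8*0 = 6
The maximum 2x + 8y = 24 is achieved at x = 0, y = 3.
Check: 1*0 + 2*3 = 6 <= 12 and 3*0 + 3*3 = 9 <= 10.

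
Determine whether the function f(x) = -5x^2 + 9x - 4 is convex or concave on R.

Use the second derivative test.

f(x) = -5x^2 + 9x - 4
f'(x) = -10x + 9
f''(x) = -10
Since f''(x) = -10 < 0 for all x, f is concave on R.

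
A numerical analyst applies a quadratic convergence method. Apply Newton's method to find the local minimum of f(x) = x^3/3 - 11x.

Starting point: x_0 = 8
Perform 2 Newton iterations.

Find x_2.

f(x) = x^3/3 - 11x
f'(x) = x^2 - 11, f''(x) = 2x
Newton update: x_{n+1} = x_n - (x_n^2 - 11)/(2*x_n)
Step 1: x_0 = 8, f'=53, f''=16, x_1 = 75/16
Step 2: x_1 = 75/16, f'=2809/256, f''=75/8, x_2 = 8441/2400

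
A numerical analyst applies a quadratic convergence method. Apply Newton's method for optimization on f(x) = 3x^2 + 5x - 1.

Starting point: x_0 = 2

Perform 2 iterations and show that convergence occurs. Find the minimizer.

f(x) = 3x^2 + 5x - 1, f'(x) = 6x + (5), f''(x) = 6
Step 1: f'(2) = 17, x_1 = 2 - 17/6 = -5/6
Step 2: f'(-5/6) = 0, x_2 = -5/6 (converged)
Newton's method converges in 1 step for quadratics.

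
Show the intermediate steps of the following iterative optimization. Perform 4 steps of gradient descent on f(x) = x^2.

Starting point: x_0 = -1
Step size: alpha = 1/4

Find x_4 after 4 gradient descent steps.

f(x) = x^2, f'(x) = 2x + (0)
Step 1: f'(-1) = -2, x_1 = -1 - 1/4 * -2 = -1/2
Step 2: f'(-1/2) = -1, x_2 = -1/2 - 1/4 * -1 = -1/4
Step 3: f'(-1/4) = -1/2, x_3 = -1/4 - 1/4 * -1/2 = -1/8
Step 4: f'(-1/8) = -1/4, x_4 = -1/8 - 1/4 * -1/4 = -1/16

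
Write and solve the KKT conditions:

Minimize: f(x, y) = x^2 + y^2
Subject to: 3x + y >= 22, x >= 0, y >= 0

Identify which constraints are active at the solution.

KKT conditions for min x^2 + y^2 s.t. 3x + 1y >= 22, x >= 0, y >= 0:
Stationarity: 2x = mu*3 + mu_x, 2y = mu*1 + mu_y, with mu, mu_x, mu_y >= 0
Complementary slackness: mu*(3x + y - 22) = 0, mu_x*x = 0, mu_y*y = 0
(0, 0) is infeasible (3*0 + 1*0 < 22), so if mu = 0 stationarity would force x = mu_x/2 >= 0, y = mu_y/2 >= 0 with mu_x*x = mu_y*y = 0, i.e. x = y = 0: contradiction. Hence mu > 0 and 3x + y = 22 is active.
Try x > 0, y > 0 (so mu_x = mu_y = 0): x = 3*mu/2, y = 1*mu/2
Substitute: 3*(3*mu/2) + 1*(1*mu/2) = 22
  mu*10/2 = 22 => mu = 22/5
x* = 33/5 > 0, y* = 11/5 > 0, consistent with mu_x = mu_y = 0.
f is convex and the constraints are linear, so this KKT point is the global minimum.
f* = 242/5
Active constraints: 3x + y >= 22 (holds with equality, mu = 22/5 > 0); x >= 0 and y >= 0 are inactive (mu_x = mu_y = 0).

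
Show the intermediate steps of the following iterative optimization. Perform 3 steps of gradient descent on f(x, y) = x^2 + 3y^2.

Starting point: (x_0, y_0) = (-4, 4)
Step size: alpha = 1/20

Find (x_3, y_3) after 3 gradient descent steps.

f(x,y) = x^2 + 3y^2
grad_x = 2x + 0y, grad_y = 6y + 0x
Step 1: grad = (-8, 24), (-18/5, 14/5)
Step 2: grad = (-36/5, 84/5), (-81/25, 49/25)
Step 3: grad = (-162/25, 294/25), (-729/250, 343/250)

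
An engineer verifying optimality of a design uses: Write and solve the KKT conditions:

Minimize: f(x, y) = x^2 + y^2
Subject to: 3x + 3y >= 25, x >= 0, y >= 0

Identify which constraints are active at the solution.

KKT conditions for min x^2 + y^2 s.t. 3x + 3y >= 25, x >= 0, y >= 0:
Stationarity: 2x = mu*3 + mu_x, 2y = mu*3 + mu_y, with mu, mu_x, mu_y >= 0
Complementary slackness: mu*(3x + 3y - 25) = 0, mu_x*x = 0, mu_y*y = 0
(0, 0) is infeasible (3*0 + 3*0 < 25), so if mu = 0 stationarity would force x = mu_x/2 >= 0, y = mu_y/2 >= 0 with mu_x*x = mu_y*y = 0, i.e. x = y = 0: contradiction. Hence mu > 0 and 3x + 3y = 25 is active.
Try x > 0, y > 0 (so mu_x = mu_y = 0): x = 3*mu/2, y = 3*mu/2
Substitute: 3*(3*mu/2) + 3*(3*mu/2) = 25
  mu*18/2 = 25 => mu = 25/9
x* = 25/6 > 0, y* = 25/6 > 0, consistent with mu_x = mu_y = 0.
f is convex and the constraints are linear, so this KKT point is the global minimum.
f* = 625/18
Active constraints: 3x + 3y >= 25 (holds with equality, mu = 25/9 > 0); x >= 0 and y >= 0 are inactive (mu_x = mu_y = 0).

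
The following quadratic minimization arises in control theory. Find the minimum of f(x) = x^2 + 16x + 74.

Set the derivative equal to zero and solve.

f(x) = x^2 + 16x + 74
f'(x) = 2x + (16) = 0
x = -16/2 = -8
f(-8) = 10
Since f''(x) = 2 > 0, this is a minimum.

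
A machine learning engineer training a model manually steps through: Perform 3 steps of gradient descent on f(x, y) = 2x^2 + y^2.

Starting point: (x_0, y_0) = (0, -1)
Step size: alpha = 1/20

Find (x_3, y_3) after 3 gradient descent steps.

f(x,y) = 2x^2 + y^2
grad_x = 4x + 0y, grad_y = 2y + 0x
Step 1: grad = (0, -2), (0, -9/10)
Step 2: grad = (0, -9/5), (0, -81/100)
Step 3: grad = (0, -81/50), (0, -729/1000)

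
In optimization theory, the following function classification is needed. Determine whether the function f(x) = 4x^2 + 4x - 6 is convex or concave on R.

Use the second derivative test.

f(x) = 4x^2 + 4x - 6
f'(x) = 8x + 4
f''(x) = 8
Since f''(x) = 8 > 0 for all x, f is convex on R.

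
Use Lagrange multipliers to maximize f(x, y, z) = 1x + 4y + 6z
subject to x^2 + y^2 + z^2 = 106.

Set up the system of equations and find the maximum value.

Lagrange conditions: 1 = 2*lambda*x, 4 = 2*lambda*y, 6 = 2*lambda*z
So x:1 = y:4 = z:6, i.e. x = 1t, y = 4t, z = 6t
Constraint: t^2*(1^2 + 4^2 + 6^2) = 106
  t^2 * 53 = 106  =>  t = sqrt(2)
Maximum = 1*1t + 4*4t + 6*6t = 53*sqrt(2) = sqrt(5618)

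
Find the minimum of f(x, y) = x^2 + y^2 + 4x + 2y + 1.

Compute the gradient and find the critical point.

f(x,y) = x^2 + y^2 + 4x + 2y + 1
df/dx = 2x + (4) = 0  =>  x = -2
df/dy = 2y + (2) = 0  =>  y = -1
f(-2, -1) = 1*(-2)^2 + 1*(-1)^2 + 4*(-2) + 2*(-1) + 1 = -4
Hessian is diagonal with entries 2, 2 > 0, so this is a minimum.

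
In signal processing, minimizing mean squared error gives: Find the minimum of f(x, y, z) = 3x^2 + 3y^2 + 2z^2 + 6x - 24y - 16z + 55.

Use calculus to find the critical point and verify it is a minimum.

f(x,y,z) = 3x^2 + 3y^2 + 2z^2 + 6x - 24y - 16z + 55
df/dx = 6x + (6) = 0 => x = -1
df/dy = 6y + (-24) = 0 => y = 4
df/dz = 4z + (-16) = 0 => z = 4
f(-1,4,4) = 3*(-1)^2 + 3*(4)^2 + 2*(4)^2 + 6*(-1) + -24*(4) + -16*(4) + 55 = -28
Hessian is diagonal with entries 6, 6, 4 > 0, confirmed minimum.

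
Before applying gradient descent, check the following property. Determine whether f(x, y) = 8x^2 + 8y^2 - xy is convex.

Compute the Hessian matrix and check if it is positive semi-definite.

f(x,y) = 8x^2 + 8y^2 - xy
Hessian H = [[16, -1], [-1, 16]]
trace(H) = 32, det(H) = 255
Eigenvalues: (32 +/- sqrt(4)) / 2 = 17, 15
Since both eigenvalues > 0, f is convex.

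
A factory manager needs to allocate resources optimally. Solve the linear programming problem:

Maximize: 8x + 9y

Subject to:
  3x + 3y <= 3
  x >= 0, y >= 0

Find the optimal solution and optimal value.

The feasible region has vertices at [(0, 0), (1, 0), (0, 1)].
Checking objective 8x + 9y at each vertex:
  (0, 0): 8*0 + 9*0 = 0
  (1, 0): 8*1 + 9*0 = 8
  (0, 1): 8*0 + 9*1 = 9
Maximum is 9 at (0, 1).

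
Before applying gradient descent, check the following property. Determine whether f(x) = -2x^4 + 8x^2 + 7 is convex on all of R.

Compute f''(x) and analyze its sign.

f(x) = -2x^4 + 8x^2 + 7
f'(x) = -8x^3 + 16x
f''(x) = -24x^2 + 16
f''(x) = -24x^2 + 16 -> -inf as |x| -> inf
Therefore, f is not globally convex on R.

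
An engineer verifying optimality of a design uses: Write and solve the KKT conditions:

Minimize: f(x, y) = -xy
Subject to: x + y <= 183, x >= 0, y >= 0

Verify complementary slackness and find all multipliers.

Problem: min -xy s.t. x + y <= 183 (multiplier lambda), x >= 0 (mu_x), y >= 0 (mu_y)
KKT stationarity: -y + lambda - mu_x = 0, -x + lambda - mu_y = 0, with lambda, mu_x, mu_y >= 0
Complementary slackness: lambda*(x + y - 183) = 0, mu_x*x = 0, mu_y*y = 0
If lambda = 0: y = -mu_x <= 0 and x = -mu_y <= 0 force x = y = 0 with f = 0; but x = y = 183/2 is feasible with f = -33489/4 < 0, so this is not the minimum. Hence lambda > 0 and x + y = 183.
Try x > 0, y > 0 (so mu_x = mu_y = 0): y = lambda, x = lambda => x = y = lambda
x + y = 183 => 2*lambda = 183 => lambda = 183/2
x* = y* = 183/2 > 0, consistent with mu_x = mu_y = 0.
(Any feasible point with x = 0 or y = 0 has f = 0 > -33489/4, so the minimum is not on those boundaries.)
min(-xy) = -33489/4 (i.e. max xy = 33489/4)
Multipliers: lambda = 183/2, mu_x = 0, mu_y = 0
Complementary slackness: lambda*(x + y - 183) = 183/2*(183/2 + 183/2 - 183) = 0, mu_x*x = 0*183/2 = 0, mu_y*y = 0*183/2 = 0. Satisfied.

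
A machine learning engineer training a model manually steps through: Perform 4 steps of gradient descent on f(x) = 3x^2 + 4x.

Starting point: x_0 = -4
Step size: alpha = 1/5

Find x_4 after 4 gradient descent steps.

f(x) = 3x^2 + 4x, f'(x) = 6x + (4)
Step 1: f'(-4) = -20, x_1 = -4 - 1/5 * -20 = 0
Step 2: f'(0) = 4, x_2 = 0 - 1/5 * 4 = -4/5
Step 3: f'(-4/5) = -4/5, x_3 = -4/5 - 1/5 * -4/5 = -16/25
Step 4: f'(-16/25) = 4/25, x_4 = -16/25 - 1/5 * 4/25 = -84/125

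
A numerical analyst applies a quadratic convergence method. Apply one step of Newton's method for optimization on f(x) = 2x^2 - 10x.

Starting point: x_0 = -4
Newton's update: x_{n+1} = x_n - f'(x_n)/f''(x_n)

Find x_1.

f(x) = 2x^2 - 10x
f'(x) = 4x + (-10), f''(x) = 4
Newton step: x_1 = x_0 - f'(x_0)/f''(x_0)
f'(-4) = -26
x_1 = -4 - -26/4 = 5/2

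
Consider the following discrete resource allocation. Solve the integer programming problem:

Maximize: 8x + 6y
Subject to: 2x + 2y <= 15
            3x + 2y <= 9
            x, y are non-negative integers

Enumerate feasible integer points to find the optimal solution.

Constraint 1: 2x + 2y <= 15
Constraint 2: 3x + 2y <= 9
Feasible x range (need y >= 0): 0 <= x <= min(15/2, 9/3) => x in {0, ..., 3}.
Enumerate feasible integer points row by row (the coefficient of y is 6 > 0, so for each x the largest feasible y gives the best value):
  x = 0: y <= min((15 - 2*0)/2, (9 - 3*0)/2) => y in {0, ..., 4}; best 8*0 + 6*4 = 24
  x = 1: y <= min((15 - 2*1)/2, (9 - 3*1)/2) => y in {0, ..., 3}; best 8*1 + 6*3 = 26
  x = 2: y <= min((15 - 2*2)/2, (9 - 3*2)/2) => y in {0, ..., 1}; best 8*2 + 6*1 = 22
  x = 3: y <= min((15 - 2*3)/2, (9 - 3*3)/2) => y in {0}; best 8*3 + 6*0 = 24
The maximum 8x + 6y = 26 is achieved at x = 1, y = 3.
Check: 2*1 + 2*3 = 8 <= 15 and 3*1 + 2*3 = 9 <= 9.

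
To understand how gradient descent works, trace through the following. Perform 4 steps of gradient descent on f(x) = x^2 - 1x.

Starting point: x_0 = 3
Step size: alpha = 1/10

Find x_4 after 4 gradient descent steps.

f(x) = x^2 - 1x, f'(x) = 2x + (-1)
Step 1: f'(3) = 5, x_1 = 3 - 1/10 * 5 = 5/2
Step 2: f'(5/2) = 4, x_2 = 5/2 - 1/10 * 4 = 21/10
Step 3: f'(21/10) = 16/5, x_3 = 21/10 - 1/10 * 16/5 = 89/50
Step 4: f'(89/50) = 64/25, x_4 = 89/50 - 1/10 * 64/25 = 381/250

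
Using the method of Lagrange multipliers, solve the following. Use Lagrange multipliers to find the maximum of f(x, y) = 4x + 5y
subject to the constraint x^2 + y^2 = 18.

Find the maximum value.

Set up Lagrange conditions: grad f = lambda * grad g
  4 = 2*lambda*x
  5 = 2*lambda*y
From these: x/y = 4/5, so x = 4t, y = 5t for some t.
Substitute into constraint: (4t)^2 + (5t)^2 = 18
  t^2 * 41 = 18
  t = sqrt(18/41)
Maximum = 4*x + 5*y = (4^2 + 5^2)*t = 41 * sqrt(18/41) = sqrt(738)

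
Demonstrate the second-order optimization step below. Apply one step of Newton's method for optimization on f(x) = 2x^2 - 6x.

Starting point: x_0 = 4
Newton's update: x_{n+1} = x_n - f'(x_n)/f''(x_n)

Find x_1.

f(x) = 2x^2 - 6x
f'(x) = 4x + (-6), f''(x) = 4
Newton step: x_1 = x_0 - f'(x_0)/f''(x_0)
f'(4) = 10
x_1 = 4 - 10/4 = 3/2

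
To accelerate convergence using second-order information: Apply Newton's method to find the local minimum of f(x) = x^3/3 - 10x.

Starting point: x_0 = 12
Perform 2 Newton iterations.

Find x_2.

f(x) = x^3/3 - 10x
f'(x) = x^2 - 10, f''(x) = 2x
Newton update: x_{n+1} = x_n - (x_n^2 - 10)/(2*x_n)
Step 1: x_0 = 12, f'=134, f''=24, x_1 = 77/12
Step 2: x_1 = 77/12, f'=4489/144, f''=77/6, x_2 = 7369/1848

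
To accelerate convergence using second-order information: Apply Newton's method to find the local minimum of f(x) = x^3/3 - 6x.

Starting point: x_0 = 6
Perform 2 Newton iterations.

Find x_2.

f(x) = x^3/3 - 6x
f'(x) = x^2 - 6, f''(x) = 2x
Newton update: x_{n+1} = x_n - (x_n^2 - 6)/(2*x_n)
Step 1: x_0 = 6, f'=30, f''=12, x_1 = 7/2
Step 2: x_1 = 7/2, f'=25/4, f''=7, x_2 = 73/28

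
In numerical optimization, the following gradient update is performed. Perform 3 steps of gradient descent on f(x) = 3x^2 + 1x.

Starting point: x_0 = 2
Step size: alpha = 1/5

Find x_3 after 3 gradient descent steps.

f(x) = 3x^2 + 1x, f'(x) = 6x + (1)
Step 1: f'(2) = 13, x_1 = 2 - 1/5 * 13 = -3/5
Step 2: f'(-3/5) = -13/5, x_2 = -3/5 - 1/5 * -13/5 = -2/25
Step 3: f'(-2/25) = 13/25, x_3 = -2/25 - 1/5 * 13/25 = -23/125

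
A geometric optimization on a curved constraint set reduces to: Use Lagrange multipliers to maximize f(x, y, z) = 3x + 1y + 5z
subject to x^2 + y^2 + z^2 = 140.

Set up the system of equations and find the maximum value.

Lagrange conditions: 3 = 2*lambda*x, 1 = 2*lambda*y, 5 = 2*lambda*z
So x:3 = y:1 = z:5, i.e. x = 3t, y = 1t, z = 5t
Constraint: t^2*(3^2 + 1^2 + 5^2) = 140
  t^2 * 35 = 140  =>  t = sqrt(4)
Maximum = 3*3t + 1*1t + 5*5t = 35*sqrt(4) = 70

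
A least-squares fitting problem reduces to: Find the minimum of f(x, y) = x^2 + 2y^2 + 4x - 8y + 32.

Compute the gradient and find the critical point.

f(x,y) = x^2 + 2y^2 + 4x - 8y + 32
df/dx = 2x + (4) = 0  =>  x = -2
df/dy = 4y + (-8) = 0  =>  y = 2
f(-2, 2) = 1*(-2)^2 + 2*(2)^2 + 4*(-2) + -8*(2) + 32 = 20
Hessian is diagonal with entries 2, 4 > 0, so this is a minimum.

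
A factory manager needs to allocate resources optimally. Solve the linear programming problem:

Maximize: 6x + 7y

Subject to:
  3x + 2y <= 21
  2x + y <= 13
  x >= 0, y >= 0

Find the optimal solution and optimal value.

Feasible vertices: (0, 0), (0, 21/2), (5, 3), (13/2, 0)
Objective 6x + 7y at each:
  (0, 0): 0
  (0, 21/2): 147/2
  (5, 3): 51
  (13/2, 0): 39
Maximum is 147/2 at (0, 21/2).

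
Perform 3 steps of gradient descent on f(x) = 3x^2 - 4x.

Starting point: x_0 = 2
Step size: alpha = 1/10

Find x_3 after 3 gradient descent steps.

f(x) = 3x^2 - 4x, f'(x) = 6x + (-4)
Step 1: f'(2) = 8, x_1 = 2 - 1/10 * 8 = 6/5
Step 2: f'(6/5) = 16/5, x_2 = 6/5 - 1/10 * 16/5 = 22/25
Step 3: f'(22/25) = 32/25, x_3 = 22/25 - 1/10 * 32/25 = 94/125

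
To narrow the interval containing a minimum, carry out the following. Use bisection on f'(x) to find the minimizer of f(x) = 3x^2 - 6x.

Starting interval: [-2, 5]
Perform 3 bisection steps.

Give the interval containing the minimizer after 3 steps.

Finding critical point of f(x) = 3x^2 - 6x using bisection on f'(x) = 6x + -6.
f'(x) = 0 when x = 1.
Starting interval: [-2, 5]
Step 1: mid = 3/2, f'(mid) = 3, new interval = [-2, 3/2]
Step 2: mid = -1/4, f'(mid) = -15/2, new interval = [-1/4, 3/2]
Step 3: mid = 5/8, f'(mid) = -9/4, new interval = [5/8, 3/2]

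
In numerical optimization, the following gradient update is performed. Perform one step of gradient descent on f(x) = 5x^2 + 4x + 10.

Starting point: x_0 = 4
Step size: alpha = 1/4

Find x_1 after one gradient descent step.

f(x) = 5x^2 + 4x + 10
f'(x) = 10x + 4
f'(4) = 10*4 + (4) = 44
x_1 = x_0 - alpha * f'(x_0) = 4 - 1/4 * 44 = -7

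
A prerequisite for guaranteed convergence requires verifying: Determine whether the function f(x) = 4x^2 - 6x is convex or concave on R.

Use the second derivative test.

f(x) = 4x^2 - 6x
f'(x) = 8x - 6
f''(x) = 8
Since f''(x) = 8 > 0 for all x, f is convex on R.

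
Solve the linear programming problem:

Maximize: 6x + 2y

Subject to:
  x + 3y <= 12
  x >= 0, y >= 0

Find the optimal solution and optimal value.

The feasible region has vertices at [(0, 0), (12, 0), (0, 4)].
Checking objective 6x + 2y at each vertex:
  (0, 0): 6*0 + 2*0 = 0
  (12, 0): 6*12 + 2*0 = 72
  (0, 4): 6*0 + 2*4 = 8
Maximum is 72 at (12, 0).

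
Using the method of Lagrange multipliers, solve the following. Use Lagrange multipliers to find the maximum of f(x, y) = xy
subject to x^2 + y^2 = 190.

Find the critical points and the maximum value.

Lagrange conditions: y = 2*lambda*x and x = 2*lambda*y
If x = 0 then y = 0, violating the constraint, so x, y != 0.
Dividing: y/x = x/y => x^2 = y^2 => y = x or y = -x
Constraint: 2x^2 = 190 => x^2 = 95 => x = +/-sqrt(95)
Critical points: (sqrt(95), sqrt(95)), (-sqrt(95), -sqrt(95)), (sqrt(95), -sqrt(95)), (-sqrt(95), sqrt(95))
  y = x:  xy = x^2 = 95  at (sqrt(95), sqrt(95)) and (-sqrt(95), -sqrt(95))
  y = -x: xy = -x^2 = -95 at (sqrt(95), -sqrt(95)) and (-sqrt(95), sqrt(95))
Maximum xy = 95 at (sqrt(95), sqrt(95)) and (-sqrt(95), -sqrt(95))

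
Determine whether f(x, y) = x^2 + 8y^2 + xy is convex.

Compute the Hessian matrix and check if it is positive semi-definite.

f(x,y) = x^2 + 8y^2 + xy
Hessian H = [[2, 1], [1, 16]]
trace(H) = 18, det(H) = 31
Eigenvalues: (18 +/- sqrt(200)) / 2 = 16.07, 1.929
Since both eigenvalues > 0, f is convex.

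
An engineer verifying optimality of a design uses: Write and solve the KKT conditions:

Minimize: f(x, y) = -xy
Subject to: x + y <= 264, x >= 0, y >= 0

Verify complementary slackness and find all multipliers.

Problem: min -xy s.t. x + y <= 264 (multiplier lambda), x >= 0 (mu_x), y >= 0 (mu_y)
KKT stationarity: -y + lambda - mu_x = 0, -x + lambda - mu_y = 0, with lambda, mu_x, mu_y >= 0
Complementary slackness: lambda*(x + y - 264) = 0, mu_x*x = 0, mu_y*y = 0
If lambda = 0: y = -mu_x <= 0 and x = -mu_y <= 0 force x = y = 0 with f = 0; but x = y = 132 is feasible with f = -17424 < 0, so this is not the minimum. Hence lambda > 0 and x + y = 264.
Try x > 0, y > 0 (so mu_x = mu_y = 0): y = lambda, x = lambda => x = y = lambda
x + y = 264 => 2*lambda = 264 => lambda = 132
x* = y* = 132 > 0, consistent with mu_x = mu_y = 0.
(Any feasible point with x = 0 or y = 0 has f = 0 > -17424, so the minimum is not on those boundaries.)
min(-xy) = -17424 (i.e. max xy = 17424)
Multipliers: lambda = 132, mu_x = 0, mu_y = 0
Complementary slackness: lambda*(x + y - 264) = 132*(132 + 132 - 264) = 0, mu_x*x = 0*132 = 0, mu_y*y = 0*132 = 0. Satisfied.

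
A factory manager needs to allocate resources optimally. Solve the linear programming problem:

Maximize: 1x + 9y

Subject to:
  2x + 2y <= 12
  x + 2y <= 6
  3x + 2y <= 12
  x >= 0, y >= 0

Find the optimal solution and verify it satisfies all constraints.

Feasible vertices: (0, 0), (0, 3), (3, 3/2), (4, 0)
Objective 1x + 9y at each vertex:
  (0, 0): 0
  (0, 3): 27
  (3, 3/2): 33/2
  (4, 0): 4
Maximum is 27 at (0, 3).
Verify constraints at (x, y) = (0, 3):
  2*0 + 2*3 = 6 <= 12
  1*0 + 2*3 = 6 <= 6 (active)
  3*0 + 2*3 = 6 <= 12
  x = 0 >= 0, y = 3 >= 0. All constraints satisfied.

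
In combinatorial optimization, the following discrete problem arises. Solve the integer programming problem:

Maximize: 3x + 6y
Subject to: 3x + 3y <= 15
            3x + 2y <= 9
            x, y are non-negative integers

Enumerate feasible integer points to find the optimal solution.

Constraint 1: 3x + 3y <= 15
Constraint 2: 3x + 2y <= 9
Feasible x range (need y >= 0): 0 <= x <= min(15/3, 9/3) => x in {0, ..., 3}.
Enumerate feasible integer points row by row (the coefficient of y is 6 > 0, so for each x the largest feasible y gives the best value):
  x = 0: y <= min((15 - 3*0)/3, (9 - 3*0)/2) => y in {0, ..., 4}; best 3*0 + 6*4 = 24
  x = 1: y <= min((15 - 3*1)/3, (9 - 3*1)/2) => y in {0, ..., 3}; best 3*1 + 6*3 = 21
  x = 2: y <= min((15 - 3*2)/3, (9 - 3*2)/2) => y in {0, ..., 1}; best 3*2 + 6*1 = 12
  x = 3: y <= min((15 - 3*3)/3, (9 - 3*3)/2) => y in {0}; best 3*3 + 6*0 = 9
The maximum 3x + 6y = 24 is achieved at x = 0, y = 4.
Check: 3*0 + 3*4 = 12 <= 15 and 3*0 + 2*4 = 8 <= 9.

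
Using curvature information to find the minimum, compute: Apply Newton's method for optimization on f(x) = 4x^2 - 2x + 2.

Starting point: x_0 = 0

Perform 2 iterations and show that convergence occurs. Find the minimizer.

f(x) = 4x^2 - 2x + 2, f'(x) = 8x + (-2), f''(x) = 8
Step 1: f'(0) = -2, x_1 = 0 - -2/8 = 1/4
Step 2: f'(1/4) = 0, x_2 = 1/4 (converged)
Newton's method converges in 1 step for quadratics.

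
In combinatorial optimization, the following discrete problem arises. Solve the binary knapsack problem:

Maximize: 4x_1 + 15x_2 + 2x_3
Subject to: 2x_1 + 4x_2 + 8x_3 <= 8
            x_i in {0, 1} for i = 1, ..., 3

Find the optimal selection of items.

Items: item 1 (v=4, w=2), item 2 (v=15, w=4), item 3 (v=2, w=8)
Capacity: 8
Checking all 8 subsets (w = total weight, v = total value):
  {}: w = 0, v = 0
  {1}: w = 2, v = 4
  {2}: w = 4, v = 15
  {3}: w = 8, v = 2
  {1, 2}: w = 6, v = 19
  {1, 3}: w = 10 > 8, infeasible
  {2, 3}: w = 12 > 8, infeasible
  {1, 2, 3}: w = 14 > 8, infeasible
Best feasible subset: items [1, 2]
Total weight: 6 <= 8, total value: 19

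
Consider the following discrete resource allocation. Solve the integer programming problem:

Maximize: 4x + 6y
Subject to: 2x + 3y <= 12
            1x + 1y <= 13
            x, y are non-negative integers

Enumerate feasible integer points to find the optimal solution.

Constraint 1: 2x + 3y <= 12
Constraint 2: 1x + 1y <= 13
Feasible x range (need y >= 0): 0 <= x <= min(12/2, 13/1) => x in {0, ..., 6}.
Enumerate feasible integer points row by row (the coefficient of y is 6 > 0, so for each x the largest feasible y gives the best value):
  x = 0: y <= min((12 - 2*0)/3, (13 - 1*0)/1) => y in {0, ..., 4}; best 4*0 + 6*4 = 24
  x = 1: y <= min((12 - 2*1)/3, (13 - 1*1)/1) => y in {0, ..., 3}; best 4*1 + 6*3 = 22
  x = 2: y <= min((12 - 2*2)/3, (13 - 1*2)/1) => y in {0, ..., 2}; best 4*2 + 6*2 = 20
  x = 3: y <= min((12 - 2*3)/3, (13 - 1*3)/1) => y in {0, ..., 2}; best 4*3 + 6*2 = 24
  x = 4: y <= min((12 - 2*4)/3, (13 - 1*4)/1) => y in {0, ..., 1}; best 4*4 + 6*1 = 22
  x = 5: y <= min((12 - 2*5)/3, (13 - 1*5)/1) => y in {0}; best 4*5 + 6*0 = 20
  x = 6: y <= min((12 - 2*6)/3, (13 - 1*6)/1) => y in {0}; best 4*6 + 6*0 = 24
The maximum 4x + 6y = 24 is achieved at x = 0, y = 4.
(The same value 24 is also attained at (3, 2), (6, 0).)
Check: 2*0 + 3*4 = 12 <= 12 and 1*0 + 1*4 = 4 <= 13.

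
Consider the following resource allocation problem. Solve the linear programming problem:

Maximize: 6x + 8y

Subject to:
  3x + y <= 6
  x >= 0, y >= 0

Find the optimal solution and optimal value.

The feasible region has vertices at [(0, 0), (2, 0), (0, 6)].
Checking objective 6x + 8y at each vertex:
  (0, 0): 6*0 + 8*0 = 0
  (2, 0): 6*2 + 8*0 = 12
  (0, 6): 6*0 + 8*6 = 48
Maximum is 48 at (0, 6).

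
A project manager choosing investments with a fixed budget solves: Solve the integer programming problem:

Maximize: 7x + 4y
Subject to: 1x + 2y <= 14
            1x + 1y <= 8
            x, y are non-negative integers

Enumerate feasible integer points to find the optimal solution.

Constraint 1: 1x + 2y <= 14
Constraint 2: 1x + 1y <= 8
Feasible x range (need y >= 0): 0 <= x <= min(14/1, 8/1) => x in {0, ..., 8}.
Enumerate feasible integer points row by row (the coefficient of y is 4 > 0, so for each x the largest feasible y gives the best value):
  x = 0: y <= min((14 - 1*0)/2, (8 - 1*0)/1) => y in {0, ..., 7}; best 7*0 + 4*7 = 28
  x = 1: y <= min((14 - 1*1)/2, (8 - 1*1)/1) => y in {0, ..., 6}; best 7*1 + 4*6 = 31
  x = 2: y <= min((14 - 1*2)/2, (8 - 1*2)/1) => y in {0, ..., 6}; best 7*2 + 4*6 = 38
  x = 3: y <= min((14 - 1*3)/2, (8 - 1*3)/1) => y in {0, ..., 5}; best 7*3 + 4*5 = 41
  x = 4: y <= min((14 - 1*4)/2, (8 - 1*4)/1) => y in {0, ..., 4}; best 7*4 + 4*4 = 44
  x = 5: y <= min((14 - 1*5)/2, (8 - 1*5)/1) => y in {0, ..., 3}; best 7*5 + 4*3 = 47
  x = 6: y <= min((14 - 1*6)/2, (8 - 1*6)/1) => y in {0, ..., 2}; best 7*6 + 4*2 = 50
  x = 7: y <= min((14 - 1*7)/2, (8 - 1*7)/1) => y in {0, ..., 1}; best 7*7 + 4*1 = 53
  x = 8: y <= min((14 - 1*8)/2, (8 - 1*8)/1) => y in {0}; best 7*8 + 4*0 = 56
The maximum 7x + 4y = 56 is achieved at x = 8, y = 0.
Check: 1*8 + 2*0 = 8 <= 14 and 1*8 + 1*0 = 8 <= 8.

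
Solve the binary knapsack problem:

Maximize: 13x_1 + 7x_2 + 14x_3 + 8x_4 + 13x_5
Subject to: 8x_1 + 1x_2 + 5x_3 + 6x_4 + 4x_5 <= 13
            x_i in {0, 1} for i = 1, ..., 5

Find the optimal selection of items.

Items: item 1 (v=13, w=8), item 2 (v=7, w=1), item 3 (v=14, w=5), item 4 (v=8, w=6), item 5 (v=13, w=4)
Capacity: 13
Checking all 32 subsets (w = total weight, v = total value):
  {}: w = 0, v = 0
  {1}: w = 8, v = 13
  {2}: w = 1, v = 7
  {3}: w = 5, v = 14
  {4}: w = 6, v = 8
  {5}: w = 4, v = 13
  {1, 2}: w = 9, v = 20
  {1, 3}: w = 13, v = 27
  {1, 4}: w = 14 > 13, infeasible
  {1, 5}: w = 12, v = 26
  {2, 3}: w = 6, v = 21
  {2, 4}: w = 7, v = 15
  {2, 5}: w = 5, v = 20
  {3, 4}: w = 11, v = 22
  {3, 5}: w = 9, v = 27
  {4, 5}: w = 10, v = 21
  {1, 2, 3}: w = 14 > 13, infeasible
  {1, 2, 4}: w = 15 > 13, infeasible
  {1, 2, 5}: w = 13, v = 33
  {1, 3, 4}: w = 19 > 13, infeasible
  {1, 3, 5}: w = 17 > 13, infeasible
  {1, 4, 5}: w = 18 > 13, infeasible
  {2, 3, 4}: w = 12, v = 29
  {2, 3, 5}: w = 10, v = 34
  {2, 4, 5}: w = 11, v = 28
  {3, 4, 5}: w = 15 > 13, infeasible
  {1, 2, 3, 4}: w = 20 > 13, infeasible
  {1, 2, 3, 5}: w = 18 > 13, infeasible
  {1, 2, 4, 5}: w = 19 > 13, infeasible
  {1, 3, 4, 5}: w = 23 > 13, infeasible
  {2, 3, 4, 5}: w = 16 > 13, infeasible
  {1, 2, 3, 4, 5}: w = 24 > 13, infeasible
Best feasible subset: items [2, 3, 5]
Total weight: 10 <= 13, total value: 34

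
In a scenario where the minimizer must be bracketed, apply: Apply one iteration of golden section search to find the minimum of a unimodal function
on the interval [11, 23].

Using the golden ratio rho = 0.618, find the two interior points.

Golden section search on [11, 23].
Golden ratio rho = 0.618 (approx).
Interior points:
  x_1 = 11 + (1-0.618)*12 = 15.5840
  x_2 = 11 + 0.618*12 = 18.4160
Compare f(x_1) and f(x_2) to determine which subinterval to keep.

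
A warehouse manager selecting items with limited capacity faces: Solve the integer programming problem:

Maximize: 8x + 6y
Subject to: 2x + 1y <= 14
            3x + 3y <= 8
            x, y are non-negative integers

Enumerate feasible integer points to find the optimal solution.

Constraint 1: 2x + 1y <= 14
Constraint 2: 3x + 3y <= 8
Feasible x range (need y >= 0): 0 <= x <= min(14/2, 8/3) => x in {0, ..., 2}.
Enumerate feasible integer points row by row (the coefficient of y is 6 > 0, so for each x the largest feasible y gives the best value):
  x = 0: y <= min((14 - 2*0)/1, (8 - 3*0)/3) => y in {0, ..., 2}; best 8*0 + 6*2 = 12
  x = 1: y <= min((14 - 2*1)/1, (8 - 3*1)/3) => y in {0, ..., 1}; best 8*1 + 6*1 = 14
  x = 2: y <= min((14 - 2*2)/1, (8 - 3*2)/3) => y in {0}; best 8*2 + 6*0 = 16
The maximum 8x + 6y = 16 is achieved at x = 2, y = 0.
Check: 2*2 + 1*0 = 4 <= 14 and 3*2 + 3*0 = 6 <= 8.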